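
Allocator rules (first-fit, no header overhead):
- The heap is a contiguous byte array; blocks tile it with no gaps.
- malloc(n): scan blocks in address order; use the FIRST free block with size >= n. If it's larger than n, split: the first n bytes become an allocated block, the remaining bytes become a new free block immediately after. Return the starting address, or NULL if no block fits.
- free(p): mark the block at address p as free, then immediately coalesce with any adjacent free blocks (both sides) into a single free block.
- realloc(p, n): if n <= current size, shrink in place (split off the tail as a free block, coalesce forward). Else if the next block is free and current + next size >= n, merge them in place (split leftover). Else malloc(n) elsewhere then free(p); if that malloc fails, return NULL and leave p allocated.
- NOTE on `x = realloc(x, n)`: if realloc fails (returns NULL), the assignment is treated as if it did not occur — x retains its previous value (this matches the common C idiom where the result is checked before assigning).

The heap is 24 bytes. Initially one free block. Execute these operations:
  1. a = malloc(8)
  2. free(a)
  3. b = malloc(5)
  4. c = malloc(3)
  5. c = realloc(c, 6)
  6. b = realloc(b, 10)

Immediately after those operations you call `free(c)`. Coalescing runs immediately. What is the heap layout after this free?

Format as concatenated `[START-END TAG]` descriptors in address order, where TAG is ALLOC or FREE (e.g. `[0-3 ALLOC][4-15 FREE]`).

Answer: [0-10 FREE][11-20 ALLOC][21-23 FREE]

Derivation:
Op 1: a = malloc(8) -> a = 0; heap: [0-7 ALLOC][8-23 FREE]
Op 2: free(a) -> (freed a); heap: [0-23 FREE]
Op 3: b = malloc(5) -> b = 0; heap: [0-4 ALLOC][5-23 FREE]
Op 4: c = malloc(3) -> c = 5; heap: [0-4 ALLOC][5-7 ALLOC][8-23 FREE]
Op 5: c = realloc(c, 6) -> c = 5; heap: [0-4 ALLOC][5-10 ALLOC][11-23 FREE]
Op 6: b = realloc(b, 10) -> b = 11; heap: [0-4 FREE][5-10 ALLOC][11-20 ALLOC][21-23 FREE]
free(c): c = 5 -> block [5-10 ALLOC]; mark free, coalesce with adjacent free neighbors -> [0-10 FREE][11-20 ALLOC][21-23 FREE]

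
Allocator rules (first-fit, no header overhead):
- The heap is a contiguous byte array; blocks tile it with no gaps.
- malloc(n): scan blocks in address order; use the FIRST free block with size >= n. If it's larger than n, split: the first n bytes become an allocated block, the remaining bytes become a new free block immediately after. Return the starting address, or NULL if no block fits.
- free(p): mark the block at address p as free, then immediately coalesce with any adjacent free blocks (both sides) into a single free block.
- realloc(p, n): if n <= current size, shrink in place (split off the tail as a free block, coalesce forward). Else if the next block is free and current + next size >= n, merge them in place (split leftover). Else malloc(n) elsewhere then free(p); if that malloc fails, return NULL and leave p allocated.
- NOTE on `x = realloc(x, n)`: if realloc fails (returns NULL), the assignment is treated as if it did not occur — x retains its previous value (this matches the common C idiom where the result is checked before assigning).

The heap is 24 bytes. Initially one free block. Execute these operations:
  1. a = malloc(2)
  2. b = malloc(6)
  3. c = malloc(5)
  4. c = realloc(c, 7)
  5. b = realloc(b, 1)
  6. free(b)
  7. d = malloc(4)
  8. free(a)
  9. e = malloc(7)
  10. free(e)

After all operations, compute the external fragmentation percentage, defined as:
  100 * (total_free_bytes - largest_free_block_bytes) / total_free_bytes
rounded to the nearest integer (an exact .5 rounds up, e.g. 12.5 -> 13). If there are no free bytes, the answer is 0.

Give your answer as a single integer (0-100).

Op 1: a = malloc(2) -> a = 0; heap: [0-1 ALLOC][2-23 FREE]
Op 2: b = malloc(6) -> b = 2; heap: [0-1 ALLOC][2-7 ALLOC][8-23 FREE]
Op 3: c = malloc(5) -> c = 8; heap: [0-1 ALLOC][2-7 ALLOC][8-12 ALLOC][13-23 FREE]
Op 4: c = realloc(c, 7) -> c = 8; heap: [0-1 ALLOC][2-7 ALLOC][8-14 ALLOC][15-23 FREE]
Op 5: b = realloc(b, 1) -> b = 2; heap: [0-1 ALLOC][2-2 ALLOC][3-7 FREE][8-14 ALLOC][15-23 FREE]
Op 6: free(b) -> (freed b); heap: [0-1 ALLOC][2-7 FREE][8-14 ALLOC][15-23 FREE]
Op 7: d = malloc(4) -> d = 2; heap: [0-1 ALLOC][2-5 ALLOC][6-7 FREE][8-14 ALLOC][15-23 FREE]
Op 8: free(a) -> (freed a); heap: [0-1 FREE][2-5 ALLOC][6-7 FREE][8-14 ALLOC][15-23 FREE]
Op 9: e = malloc(7) -> e = 15; heap: [0-1 FREE][2-5 ALLOC][6-7 FREE][8-14 ALLOC][15-21 ALLOC][22-23 FREE]
Op 10: free(e) -> (freed e); heap: [0-1 FREE][2-5 ALLOC][6-7 FREE][8-14 ALLOC][15-23 FREE]
Free blocks: [2 2 9] total_free=13 largest=9 -> 100*(13-9)/13 = 400/13 ≈ 30.769 -> rounds to 31

Answer: 31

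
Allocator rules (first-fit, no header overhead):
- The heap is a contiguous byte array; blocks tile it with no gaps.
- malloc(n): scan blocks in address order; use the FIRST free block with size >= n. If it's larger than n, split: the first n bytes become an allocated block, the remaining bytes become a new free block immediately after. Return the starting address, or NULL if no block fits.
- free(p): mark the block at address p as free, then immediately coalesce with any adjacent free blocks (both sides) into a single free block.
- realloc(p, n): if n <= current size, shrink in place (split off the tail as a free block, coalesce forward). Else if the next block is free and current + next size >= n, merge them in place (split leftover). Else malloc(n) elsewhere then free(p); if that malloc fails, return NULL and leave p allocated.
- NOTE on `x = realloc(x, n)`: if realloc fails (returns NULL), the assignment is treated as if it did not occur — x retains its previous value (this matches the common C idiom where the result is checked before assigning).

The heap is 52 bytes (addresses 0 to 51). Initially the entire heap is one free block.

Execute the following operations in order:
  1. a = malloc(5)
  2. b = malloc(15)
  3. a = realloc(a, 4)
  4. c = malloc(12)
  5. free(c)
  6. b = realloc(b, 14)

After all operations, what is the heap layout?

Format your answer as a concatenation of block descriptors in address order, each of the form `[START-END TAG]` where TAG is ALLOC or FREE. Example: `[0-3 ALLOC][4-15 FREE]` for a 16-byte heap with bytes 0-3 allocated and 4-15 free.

Op 1: a = malloc(5) -> a = 0; heap: [0-4 ALLOC][5-51 FREE]
Op 2: b = malloc(15) -> b = 5; heap: [0-4 ALLOC][5-19 ALLOC][20-51 FREE]
Op 3: a = realloc(a, 4) -> a = 0; heap: [0-3 ALLOC][4-4 FREE][5-19 ALLOC][20-51 FREE]
Op 4: c = malloc(12) -> c = 20; heap: [0-3 ALLOC][4-4 FREE][5-19 ALLOC][20-31 ALLOC][32-51 FREE]
Op 5: free(c) -> (freed c); heap: [0-3 ALLOC][4-4 FREE][5-19 ALLOC][20-51 FREE]
Op 6: b = realloc(b, 14) -> b = 5; heap: [0-3 ALLOC][4-4 FREE][5-18 ALLOC][19-51 FREE]

Answer: [0-3 ALLOC][4-4 FREE][5-18 ALLOC][19-51 FREE]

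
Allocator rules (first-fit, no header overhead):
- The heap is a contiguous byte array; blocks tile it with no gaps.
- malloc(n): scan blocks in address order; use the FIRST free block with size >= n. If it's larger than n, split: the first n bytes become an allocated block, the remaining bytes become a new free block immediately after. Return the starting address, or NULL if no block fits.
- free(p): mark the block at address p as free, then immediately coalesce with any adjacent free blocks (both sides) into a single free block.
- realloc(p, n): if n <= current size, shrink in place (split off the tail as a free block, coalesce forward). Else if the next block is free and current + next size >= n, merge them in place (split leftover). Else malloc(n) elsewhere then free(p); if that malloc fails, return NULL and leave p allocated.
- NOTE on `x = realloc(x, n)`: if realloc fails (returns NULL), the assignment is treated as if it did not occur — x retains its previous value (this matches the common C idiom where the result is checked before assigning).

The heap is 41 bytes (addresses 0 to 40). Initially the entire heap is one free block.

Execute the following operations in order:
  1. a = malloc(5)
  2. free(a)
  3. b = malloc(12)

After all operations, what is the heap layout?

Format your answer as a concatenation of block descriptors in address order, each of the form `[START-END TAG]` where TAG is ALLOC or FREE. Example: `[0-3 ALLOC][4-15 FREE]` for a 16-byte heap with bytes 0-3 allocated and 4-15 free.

Answer: [0-11 ALLOC][12-40 FREE]

Derivation:
Op 1: a = malloc(5) -> a = 0; heap: [0-4 ALLOC][5-40 FREE]
Op 2: free(a) -> (freed a); heap: [0-40 FREE]
Op 3: b = malloc(12) -> b = 0; heap: [0-11 ALLOC][12-40 FREE]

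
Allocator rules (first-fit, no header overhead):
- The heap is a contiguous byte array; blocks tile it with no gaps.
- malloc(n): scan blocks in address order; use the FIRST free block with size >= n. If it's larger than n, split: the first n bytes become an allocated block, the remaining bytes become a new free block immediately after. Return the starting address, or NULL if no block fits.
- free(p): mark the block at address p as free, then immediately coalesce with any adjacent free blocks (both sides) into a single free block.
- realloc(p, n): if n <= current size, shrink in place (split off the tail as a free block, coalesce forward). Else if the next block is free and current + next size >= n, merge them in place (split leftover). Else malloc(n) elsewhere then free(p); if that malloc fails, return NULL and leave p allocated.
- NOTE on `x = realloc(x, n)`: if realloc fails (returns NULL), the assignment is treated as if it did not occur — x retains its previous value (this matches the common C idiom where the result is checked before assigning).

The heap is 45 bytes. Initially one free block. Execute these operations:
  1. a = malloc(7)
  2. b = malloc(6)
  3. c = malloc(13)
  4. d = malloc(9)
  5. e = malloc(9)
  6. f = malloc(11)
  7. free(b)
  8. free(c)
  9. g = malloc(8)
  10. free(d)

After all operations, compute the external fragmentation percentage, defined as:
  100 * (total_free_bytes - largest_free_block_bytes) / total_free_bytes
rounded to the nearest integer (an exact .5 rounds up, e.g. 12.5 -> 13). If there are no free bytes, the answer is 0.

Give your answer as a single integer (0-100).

Answer: 5

Derivation:
Op 1: a = malloc(7) -> a = 0; heap: [0-6 ALLOC][7-44 FREE]
Op 2: b = malloc(6) -> b = 7; heap: [0-6 ALLOC][7-12 ALLOC][13-44 FREE]
Op 3: c = malloc(13) -> c = 13; heap: [0-6 ALLOC][7-12 ALLOC][13-25 ALLOC][26-44 FREE]
Op 4: d = malloc(9) -> d = 26; heap: [0-6 ALLOC][7-12 ALLOC][13-25 ALLOC][26-34 ALLOC][35-44 FREE]
Op 5: e = malloc(9) -> e = 35; heap: [0-6 ALLOC][7-12 ALLOC][13-25 ALLOC][26-34 ALLOC][35-43 ALLOC][44-44 FREE]
Op 6: f = malloc(11) -> f = NULL; heap: [0-6 ALLOC][7-12 ALLOC][13-25 ALLOC][26-34 ALLOC][35-43 ALLOC][44-44 FREE]
Op 7: free(b) -> (freed b); heap: [0-6 ALLOC][7-12 FREE][13-25 ALLOC][26-34 ALLOC][35-43 ALLOC][44-44 FREE]
Op 8: free(c) -> (freed c); heap: [0-6 ALLOC][7-25 FREE][26-34 ALLOC][35-43 ALLOC][44-44 FREE]
Op 9: g = malloc(8) -> g = 7; heap: [0-6 ALLOC][7-14 ALLOC][15-25 FREE][26-34 ALLOC][35-43 ALLOC][44-44 FREE]
Op 10: free(d) -> (freed d); heap: [0-6 ALLOC][7-14 ALLOC][15-34 FREE][35-43 ALLOC][44-44 FREE]
Free blocks: [20 1] total_free=21 largest=20 -> 100*(21-20)/21 = 100/21 ≈ 4.762 -> rounds to 5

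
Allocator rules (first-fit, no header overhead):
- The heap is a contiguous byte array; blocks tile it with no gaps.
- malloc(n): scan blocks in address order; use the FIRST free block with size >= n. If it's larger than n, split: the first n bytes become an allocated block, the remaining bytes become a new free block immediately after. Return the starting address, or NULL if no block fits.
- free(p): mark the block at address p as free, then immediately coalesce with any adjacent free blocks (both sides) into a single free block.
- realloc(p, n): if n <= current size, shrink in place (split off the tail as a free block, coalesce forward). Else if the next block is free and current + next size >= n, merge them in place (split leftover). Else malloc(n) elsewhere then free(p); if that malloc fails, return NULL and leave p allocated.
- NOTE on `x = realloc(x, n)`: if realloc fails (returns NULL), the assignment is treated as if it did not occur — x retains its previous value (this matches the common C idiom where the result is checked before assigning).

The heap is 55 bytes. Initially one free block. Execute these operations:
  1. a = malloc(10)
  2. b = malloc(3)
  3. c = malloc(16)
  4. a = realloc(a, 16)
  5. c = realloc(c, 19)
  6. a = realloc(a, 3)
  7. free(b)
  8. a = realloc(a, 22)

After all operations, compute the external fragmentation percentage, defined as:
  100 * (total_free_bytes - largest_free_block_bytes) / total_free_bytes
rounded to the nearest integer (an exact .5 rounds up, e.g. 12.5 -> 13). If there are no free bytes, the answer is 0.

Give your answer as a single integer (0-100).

Op 1: a = malloc(10) -> a = 0; heap: [0-9 ALLOC][10-54 FREE]
Op 2: b = malloc(3) -> b = 10; heap: [0-9 ALLOC][10-12 ALLOC][13-54 FREE]
Op 3: c = malloc(16) -> c = 13; heap: [0-9 ALLOC][10-12 ALLOC][13-28 ALLOC][29-54 FREE]
Op 4: a = realloc(a, 16) -> a = 29; heap: [0-9 FREE][10-12 ALLOC][13-28 ALLOC][29-44 ALLOC][45-54 FREE]
Op 5: c = realloc(c, 19) -> NULL (c unchanged); heap: [0-9 FREE][10-12 ALLOC][13-28 ALLOC][29-44 ALLOC][45-54 FREE]
Op 6: a = realloc(a, 3) -> a = 29; heap: [0-9 FREE][10-12 ALLOC][13-28 ALLOC][29-31 ALLOC][32-54 FREE]
Op 7: free(b) -> (freed b); heap: [0-12 FREE][13-28 ALLOC][29-31 ALLOC][32-54 FREE]
Op 8: a = realloc(a, 22) -> a = 29; heap: [0-12 FREE][13-28 ALLOC][29-50 ALLOC][51-54 FREE]
Free blocks: [13 4] total_free=17 largest=13 -> 100*(17-13)/17 = 400/17 ≈ 23.529 -> rounds to 24

Answer: 24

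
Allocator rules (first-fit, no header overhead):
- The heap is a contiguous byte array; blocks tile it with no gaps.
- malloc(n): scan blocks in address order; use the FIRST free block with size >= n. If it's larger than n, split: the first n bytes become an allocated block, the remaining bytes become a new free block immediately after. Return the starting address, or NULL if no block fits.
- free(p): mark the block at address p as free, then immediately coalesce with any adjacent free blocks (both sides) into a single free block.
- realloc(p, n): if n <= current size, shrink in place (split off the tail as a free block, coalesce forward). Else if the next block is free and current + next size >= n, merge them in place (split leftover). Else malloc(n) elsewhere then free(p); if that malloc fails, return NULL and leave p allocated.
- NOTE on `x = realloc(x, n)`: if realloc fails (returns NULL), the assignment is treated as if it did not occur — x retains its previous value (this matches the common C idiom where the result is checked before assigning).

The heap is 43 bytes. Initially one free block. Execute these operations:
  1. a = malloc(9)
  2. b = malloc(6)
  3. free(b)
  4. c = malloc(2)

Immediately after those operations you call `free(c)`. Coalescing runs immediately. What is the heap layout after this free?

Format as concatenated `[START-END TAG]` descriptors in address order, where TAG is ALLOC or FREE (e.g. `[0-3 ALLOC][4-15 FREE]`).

Op 1: a = malloc(9) -> a = 0; heap: [0-8 ALLOC][9-42 FREE]
Op 2: b = malloc(6) -> b = 9; heap: [0-8 ALLOC][9-14 ALLOC][15-42 FREE]
Op 3: free(b) -> (freed b); heap: [0-8 ALLOC][9-42 FREE]
Op 4: c = malloc(2) -> c = 9; heap: [0-8 ALLOC][9-10 ALLOC][11-42 FREE]
free(c): c = 9 -> block [9-10 ALLOC]; mark free, coalesce with adjacent free neighbors -> [0-8 ALLOC][9-42 FREE]

Answer: [0-8 ALLOC][9-42 FREE]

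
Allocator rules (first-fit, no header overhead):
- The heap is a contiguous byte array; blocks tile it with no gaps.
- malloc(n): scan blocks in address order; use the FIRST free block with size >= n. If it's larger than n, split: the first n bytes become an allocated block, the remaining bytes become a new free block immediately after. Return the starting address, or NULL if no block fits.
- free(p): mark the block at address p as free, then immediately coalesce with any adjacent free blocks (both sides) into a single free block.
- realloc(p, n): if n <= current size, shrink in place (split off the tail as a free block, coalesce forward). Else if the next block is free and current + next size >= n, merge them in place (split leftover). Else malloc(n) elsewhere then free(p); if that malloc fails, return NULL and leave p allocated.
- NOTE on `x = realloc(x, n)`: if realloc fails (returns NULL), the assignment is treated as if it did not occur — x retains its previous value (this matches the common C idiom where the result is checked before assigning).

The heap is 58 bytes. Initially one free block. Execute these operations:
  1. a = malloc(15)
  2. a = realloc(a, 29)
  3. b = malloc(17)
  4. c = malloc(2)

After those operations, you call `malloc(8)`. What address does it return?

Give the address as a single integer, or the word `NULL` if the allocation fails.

Answer: 48

Derivation:
Op 1: a = malloc(15) -> a = 0; heap: [0-14 ALLOC][15-57 FREE]
Op 2: a = realloc(a, 29) -> a = 0; heap: [0-28 ALLOC][29-57 FREE]
Op 3: b = malloc(17) -> b = 29; heap: [0-28 ALLOC][29-45 ALLOC][46-57 FREE]
Op 4: c = malloc(2) -> c = 46; heap: [0-28 ALLOC][29-45 ALLOC][46-47 ALLOC][48-57 FREE]
malloc(8): first-fit scan over [0-28 ALLOC][29-45 ALLOC][46-47 ALLOC][48-57 FREE] -> 48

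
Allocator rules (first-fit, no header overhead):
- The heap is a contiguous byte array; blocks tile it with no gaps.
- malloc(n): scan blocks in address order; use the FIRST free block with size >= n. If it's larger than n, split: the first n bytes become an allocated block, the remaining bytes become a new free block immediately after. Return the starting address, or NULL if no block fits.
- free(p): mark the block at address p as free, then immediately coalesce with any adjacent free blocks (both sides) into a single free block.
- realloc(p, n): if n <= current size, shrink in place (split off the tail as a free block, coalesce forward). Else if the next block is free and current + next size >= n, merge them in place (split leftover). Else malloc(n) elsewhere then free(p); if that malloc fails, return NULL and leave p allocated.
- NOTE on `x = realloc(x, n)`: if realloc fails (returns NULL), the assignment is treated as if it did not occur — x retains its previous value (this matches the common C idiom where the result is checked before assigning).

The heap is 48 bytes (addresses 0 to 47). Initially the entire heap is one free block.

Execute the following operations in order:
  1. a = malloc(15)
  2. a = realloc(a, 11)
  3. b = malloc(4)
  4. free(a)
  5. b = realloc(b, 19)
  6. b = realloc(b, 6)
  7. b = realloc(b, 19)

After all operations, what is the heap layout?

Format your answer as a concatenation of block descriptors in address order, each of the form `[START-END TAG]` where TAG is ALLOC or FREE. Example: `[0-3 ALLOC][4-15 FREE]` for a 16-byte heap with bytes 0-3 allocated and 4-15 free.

Answer: [0-10 FREE][11-29 ALLOC][30-47 FREE]

Derivation:
Op 1: a = malloc(15) -> a = 0; heap: [0-14 ALLOC][15-47 FREE]
Op 2: a = realloc(a, 11) -> a = 0; heap: [0-10 ALLOC][11-47 FREE]
Op 3: b = malloc(4) -> b = 11; heap: [0-10 ALLOC][11-14 ALLOC][15-47 FREE]
Op 4: free(a) -> (freed a); heap: [0-10 FREE][11-14 ALLOC][15-47 FREE]
Op 5: b = realloc(b, 19) -> b = 11; heap: [0-10 FREE][11-29 ALLOC][30-47 FREE]
Op 6: b = realloc(b, 6) -> b = 11; heap: [0-10 FREE][11-16 ALLOC][17-47 FREE]
Op 7: b = realloc(b, 19) -> b = 11; heap: [0-10 FREE][11-29 ALLOC][30-47 FREE]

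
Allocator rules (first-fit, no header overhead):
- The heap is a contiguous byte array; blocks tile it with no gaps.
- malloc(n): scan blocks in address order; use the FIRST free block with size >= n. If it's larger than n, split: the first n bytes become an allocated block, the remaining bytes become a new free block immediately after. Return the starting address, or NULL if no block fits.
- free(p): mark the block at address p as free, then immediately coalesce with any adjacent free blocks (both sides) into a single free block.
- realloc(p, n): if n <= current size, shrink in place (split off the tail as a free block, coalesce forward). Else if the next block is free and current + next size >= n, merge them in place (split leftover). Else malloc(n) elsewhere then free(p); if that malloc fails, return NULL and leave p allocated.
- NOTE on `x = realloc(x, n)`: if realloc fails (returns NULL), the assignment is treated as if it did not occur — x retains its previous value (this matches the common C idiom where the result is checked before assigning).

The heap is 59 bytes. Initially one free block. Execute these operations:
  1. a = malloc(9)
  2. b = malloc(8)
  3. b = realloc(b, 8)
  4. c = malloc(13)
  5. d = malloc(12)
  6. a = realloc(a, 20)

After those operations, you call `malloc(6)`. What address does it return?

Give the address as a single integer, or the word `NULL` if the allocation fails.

Op 1: a = malloc(9) -> a = 0; heap: [0-8 ALLOC][9-58 FREE]
Op 2: b = malloc(8) -> b = 9; heap: [0-8 ALLOC][9-16 ALLOC][17-58 FREE]
Op 3: b = realloc(b, 8) -> b = 9; heap: [0-8 ALLOC][9-16 ALLOC][17-58 FREE]
Op 4: c = malloc(13) -> c = 17; heap: [0-8 ALLOC][9-16 ALLOC][17-29 ALLOC][30-58 FREE]
Op 5: d = malloc(12) -> d = 30; heap: [0-8 ALLOC][9-16 ALLOC][17-29 ALLOC][30-41 ALLOC][42-58 FREE]
Op 6: a = realloc(a, 20) -> NULL (a unchanged); heap: [0-8 ALLOC][9-16 ALLOC][17-29 ALLOC][30-41 ALLOC][42-58 FREE]
malloc(6): first-fit scan over [0-8 ALLOC][9-16 ALLOC][17-29 ALLOC][30-41 ALLOC][42-58 FREE] -> 42

Answer: 42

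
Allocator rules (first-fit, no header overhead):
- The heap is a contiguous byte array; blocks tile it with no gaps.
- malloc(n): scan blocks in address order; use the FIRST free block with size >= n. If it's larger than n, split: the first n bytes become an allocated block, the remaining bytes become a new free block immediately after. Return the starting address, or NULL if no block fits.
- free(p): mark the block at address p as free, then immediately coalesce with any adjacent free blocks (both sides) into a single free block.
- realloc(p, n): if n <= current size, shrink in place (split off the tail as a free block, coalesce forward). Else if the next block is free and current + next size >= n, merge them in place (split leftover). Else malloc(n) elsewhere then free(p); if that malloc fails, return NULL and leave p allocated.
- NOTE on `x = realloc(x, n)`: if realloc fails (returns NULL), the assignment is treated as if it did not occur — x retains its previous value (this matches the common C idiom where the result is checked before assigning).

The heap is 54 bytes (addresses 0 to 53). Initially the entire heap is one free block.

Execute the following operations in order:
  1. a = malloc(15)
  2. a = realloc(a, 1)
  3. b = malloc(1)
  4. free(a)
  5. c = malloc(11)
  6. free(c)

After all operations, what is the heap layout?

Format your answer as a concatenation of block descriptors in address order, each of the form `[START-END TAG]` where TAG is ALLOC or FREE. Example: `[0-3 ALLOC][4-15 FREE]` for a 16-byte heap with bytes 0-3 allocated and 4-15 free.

Answer: [0-0 FREE][1-1 ALLOC][2-53 FREE]

Derivation:
Op 1: a = malloc(15) -> a = 0; heap: [0-14 ALLOC][15-53 FREE]
Op 2: a = realloc(a, 1) -> a = 0; heap: [0-0 ALLOC][1-53 FREE]
Op 3: b = malloc(1) -> b = 1; heap: [0-0 ALLOC][1-1 ALLOC][2-53 FREE]
Op 4: free(a) -> (freed a); heap: [0-0 FREE][1-1 ALLOC][2-53 FREE]
Op 5: c = malloc(11) -> c = 2; heap: [0-0 FREE][1-1 ALLOC][2-12 ALLOC][13-53 FREE]
Op 6: free(c) -> (freed c); heap: [0-0 FREE][1-1 ALLOC][2-53 FREE]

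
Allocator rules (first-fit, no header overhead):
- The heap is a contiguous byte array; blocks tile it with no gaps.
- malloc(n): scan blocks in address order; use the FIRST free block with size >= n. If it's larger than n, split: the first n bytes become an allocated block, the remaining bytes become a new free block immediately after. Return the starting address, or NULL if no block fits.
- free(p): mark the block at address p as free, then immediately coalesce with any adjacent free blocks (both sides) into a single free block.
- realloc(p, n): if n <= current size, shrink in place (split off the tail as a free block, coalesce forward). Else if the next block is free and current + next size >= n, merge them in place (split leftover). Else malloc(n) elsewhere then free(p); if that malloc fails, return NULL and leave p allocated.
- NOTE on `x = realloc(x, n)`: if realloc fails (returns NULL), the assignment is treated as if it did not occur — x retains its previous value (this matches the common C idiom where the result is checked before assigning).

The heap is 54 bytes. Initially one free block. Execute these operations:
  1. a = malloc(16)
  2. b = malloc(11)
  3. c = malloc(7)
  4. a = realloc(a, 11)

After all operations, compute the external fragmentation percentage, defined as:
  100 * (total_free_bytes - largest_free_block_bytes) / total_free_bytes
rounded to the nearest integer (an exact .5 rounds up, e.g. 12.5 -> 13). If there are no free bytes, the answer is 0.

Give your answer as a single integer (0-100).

Answer: 20

Derivation:
Op 1: a = malloc(16) -> a = 0; heap: [0-15 ALLOC][16-53 FREE]
Op 2: b = malloc(11) -> b = 16; heap: [0-15 ALLOC][16-26 ALLOC][27-53 FREE]
Op 3: c = malloc(7) -> c = 27; heap: [0-15 ALLOC][16-26 ALLOC][27-33 ALLOC][34-53 FREE]
Op 4: a = realloc(a, 11) -> a = 0; heap: [0-10 ALLOC][11-15 FREE][16-26 ALLOC][27-33 ALLOC][34-53 FREE]
Free blocks: [5 20] total_free=25 largest=20 -> 100*(25-20)/25 = 500/25 = 20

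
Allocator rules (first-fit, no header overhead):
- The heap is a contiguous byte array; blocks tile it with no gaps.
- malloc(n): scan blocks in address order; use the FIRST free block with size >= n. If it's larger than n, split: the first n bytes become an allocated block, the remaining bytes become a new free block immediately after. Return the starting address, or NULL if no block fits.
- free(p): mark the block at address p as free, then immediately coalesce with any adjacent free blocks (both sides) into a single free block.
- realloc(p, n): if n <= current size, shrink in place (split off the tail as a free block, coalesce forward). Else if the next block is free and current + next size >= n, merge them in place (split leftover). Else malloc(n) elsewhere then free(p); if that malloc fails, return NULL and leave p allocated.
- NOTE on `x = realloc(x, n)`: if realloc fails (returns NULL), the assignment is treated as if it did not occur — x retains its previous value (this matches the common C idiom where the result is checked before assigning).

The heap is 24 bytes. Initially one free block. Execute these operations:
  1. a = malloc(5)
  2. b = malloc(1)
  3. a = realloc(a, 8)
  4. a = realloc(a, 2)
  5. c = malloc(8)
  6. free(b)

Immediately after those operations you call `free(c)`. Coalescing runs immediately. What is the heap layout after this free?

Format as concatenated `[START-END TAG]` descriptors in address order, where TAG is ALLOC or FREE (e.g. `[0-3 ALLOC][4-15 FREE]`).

Answer: [0-5 FREE][6-7 ALLOC][8-23 FREE]

Derivation:
Op 1: a = malloc(5) -> a = 0; heap: [0-4 ALLOC][5-23 FREE]
Op 2: b = malloc(1) -> b = 5; heap: [0-4 ALLOC][5-5 ALLOC][6-23 FREE]
Op 3: a = realloc(a, 8) -> a = 6; heap: [0-4 FREE][5-5 ALLOC][6-13 ALLOC][14-23 FREE]
Op 4: a = realloc(a, 2) -> a = 6; heap: [0-4 FREE][5-5 ALLOC][6-7 ALLOC][8-23 FREE]
Op 5: c = malloc(8) -> c = 8; heap: [0-4 FREE][5-5 ALLOC][6-7 ALLOC][8-15 ALLOC][16-23 FREE]
Op 6: free(b) -> (freed b); heap: [0-5 FREE][6-7 ALLOC][8-15 ALLOC][16-23 FREE]
free(c): c = 8 -> block [8-15 ALLOC]; mark free, coalesce with adjacent free neighbors -> [0-5 FREE][6-7 ALLOC][8-23 FREE]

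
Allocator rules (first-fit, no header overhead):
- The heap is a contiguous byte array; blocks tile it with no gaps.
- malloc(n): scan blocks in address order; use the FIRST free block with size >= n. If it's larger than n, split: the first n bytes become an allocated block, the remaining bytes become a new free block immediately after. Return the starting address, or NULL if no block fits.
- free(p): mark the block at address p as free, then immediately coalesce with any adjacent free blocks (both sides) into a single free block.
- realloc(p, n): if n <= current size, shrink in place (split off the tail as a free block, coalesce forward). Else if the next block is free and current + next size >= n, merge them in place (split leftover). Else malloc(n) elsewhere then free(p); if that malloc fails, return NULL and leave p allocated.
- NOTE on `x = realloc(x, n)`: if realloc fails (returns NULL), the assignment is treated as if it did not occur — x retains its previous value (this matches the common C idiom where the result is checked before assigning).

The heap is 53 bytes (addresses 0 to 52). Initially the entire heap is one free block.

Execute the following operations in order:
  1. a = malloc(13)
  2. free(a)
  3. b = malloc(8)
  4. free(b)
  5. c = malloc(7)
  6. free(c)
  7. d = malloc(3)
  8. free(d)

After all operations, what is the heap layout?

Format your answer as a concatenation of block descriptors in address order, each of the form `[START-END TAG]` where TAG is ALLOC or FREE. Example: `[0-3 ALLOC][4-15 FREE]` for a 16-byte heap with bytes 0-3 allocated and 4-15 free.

Answer: [0-52 FREE]

Derivation:
Op 1: a = malloc(13) -> a = 0; heap: [0-12 ALLOC][13-52 FREE]
Op 2: free(a) -> (freed a); heap: [0-52 FREE]
Op 3: b = malloc(8) -> b = 0; heap: [0-7 ALLOC][8-52 FREE]
Op 4: free(b) -> (freed b); heap: [0-52 FREE]
Op 5: c = malloc(7) -> c = 0; heap: [0-6 ALLOC][7-52 FREE]
Op 6: free(c) -> (freed c); heap: [0-52 FREE]
Op 7: d = malloc(3) -> d = 0; heap: [0-2 ALLOC][3-52 FREE]
Op 8: free(d) -> (freed d); heap: [0-52 FREE]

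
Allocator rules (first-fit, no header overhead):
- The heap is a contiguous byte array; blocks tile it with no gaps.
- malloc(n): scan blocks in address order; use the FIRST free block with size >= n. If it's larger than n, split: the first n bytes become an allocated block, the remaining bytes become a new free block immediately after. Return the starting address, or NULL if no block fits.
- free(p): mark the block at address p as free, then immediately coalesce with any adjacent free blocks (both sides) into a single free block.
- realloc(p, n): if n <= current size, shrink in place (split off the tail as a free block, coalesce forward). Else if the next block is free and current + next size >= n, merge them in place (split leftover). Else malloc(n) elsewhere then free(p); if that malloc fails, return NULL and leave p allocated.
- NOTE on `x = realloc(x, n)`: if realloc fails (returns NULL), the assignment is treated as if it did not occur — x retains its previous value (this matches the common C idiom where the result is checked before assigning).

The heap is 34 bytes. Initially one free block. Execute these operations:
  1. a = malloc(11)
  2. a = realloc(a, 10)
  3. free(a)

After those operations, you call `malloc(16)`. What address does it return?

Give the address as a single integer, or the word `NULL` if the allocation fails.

Op 1: a = malloc(11) -> a = 0; heap: [0-10 ALLOC][11-33 FREE]
Op 2: a = realloc(a, 10) -> a = 0; heap: [0-9 ALLOC][10-33 FREE]
Op 3: free(a) -> (freed a); heap: [0-33 FREE]
malloc(16): first-fit scan over [0-33 FREE] -> 0

Answer: 0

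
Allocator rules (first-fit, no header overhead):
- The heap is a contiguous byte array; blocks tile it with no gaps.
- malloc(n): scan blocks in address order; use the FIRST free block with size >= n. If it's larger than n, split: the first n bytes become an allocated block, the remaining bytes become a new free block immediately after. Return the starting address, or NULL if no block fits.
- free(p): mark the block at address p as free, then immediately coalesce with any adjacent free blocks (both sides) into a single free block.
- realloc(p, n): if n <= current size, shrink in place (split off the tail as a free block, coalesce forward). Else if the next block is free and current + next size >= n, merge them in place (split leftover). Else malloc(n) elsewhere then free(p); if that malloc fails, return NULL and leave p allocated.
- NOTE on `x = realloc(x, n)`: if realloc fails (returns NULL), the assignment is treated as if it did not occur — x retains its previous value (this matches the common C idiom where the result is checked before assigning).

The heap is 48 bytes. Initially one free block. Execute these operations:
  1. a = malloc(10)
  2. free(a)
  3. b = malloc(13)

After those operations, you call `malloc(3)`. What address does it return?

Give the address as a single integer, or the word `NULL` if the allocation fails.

Op 1: a = malloc(10) -> a = 0; heap: [0-9 ALLOC][10-47 FREE]
Op 2: free(a) -> (freed a); heap: [0-47 FREE]
Op 3: b = malloc(13) -> b = 0; heap: [0-12 ALLOC][13-47 FREE]
malloc(3): first-fit scan over [0-12 ALLOC][13-47 FREE] -> 13

Answer: 13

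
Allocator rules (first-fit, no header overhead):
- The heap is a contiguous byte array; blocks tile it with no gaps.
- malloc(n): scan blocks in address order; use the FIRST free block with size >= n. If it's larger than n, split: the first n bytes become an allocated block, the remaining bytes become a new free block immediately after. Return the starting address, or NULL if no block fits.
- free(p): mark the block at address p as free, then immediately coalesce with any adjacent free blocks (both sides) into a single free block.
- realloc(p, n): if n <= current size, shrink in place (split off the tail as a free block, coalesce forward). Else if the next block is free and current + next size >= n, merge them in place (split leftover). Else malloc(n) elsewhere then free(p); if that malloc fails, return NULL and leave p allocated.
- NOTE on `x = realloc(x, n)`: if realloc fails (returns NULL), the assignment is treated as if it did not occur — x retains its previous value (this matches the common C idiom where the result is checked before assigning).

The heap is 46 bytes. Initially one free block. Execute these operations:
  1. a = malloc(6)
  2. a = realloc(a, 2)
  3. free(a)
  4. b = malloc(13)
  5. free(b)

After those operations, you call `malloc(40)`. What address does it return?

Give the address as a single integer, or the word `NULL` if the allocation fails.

Op 1: a = malloc(6) -> a = 0; heap: [0-5 ALLOC][6-45 FREE]
Op 2: a = realloc(a, 2) -> a = 0; heap: [0-1 ALLOC][2-45 FREE]
Op 3: free(a) -> (freed a); heap: [0-45 FREE]
Op 4: b = malloc(13) -> b = 0; heap: [0-12 ALLOC][13-45 FREE]
Op 5: free(b) -> (freed b); heap: [0-45 FREE]
malloc(40): first-fit scan over [0-45 FREE] -> 0

Answer: 0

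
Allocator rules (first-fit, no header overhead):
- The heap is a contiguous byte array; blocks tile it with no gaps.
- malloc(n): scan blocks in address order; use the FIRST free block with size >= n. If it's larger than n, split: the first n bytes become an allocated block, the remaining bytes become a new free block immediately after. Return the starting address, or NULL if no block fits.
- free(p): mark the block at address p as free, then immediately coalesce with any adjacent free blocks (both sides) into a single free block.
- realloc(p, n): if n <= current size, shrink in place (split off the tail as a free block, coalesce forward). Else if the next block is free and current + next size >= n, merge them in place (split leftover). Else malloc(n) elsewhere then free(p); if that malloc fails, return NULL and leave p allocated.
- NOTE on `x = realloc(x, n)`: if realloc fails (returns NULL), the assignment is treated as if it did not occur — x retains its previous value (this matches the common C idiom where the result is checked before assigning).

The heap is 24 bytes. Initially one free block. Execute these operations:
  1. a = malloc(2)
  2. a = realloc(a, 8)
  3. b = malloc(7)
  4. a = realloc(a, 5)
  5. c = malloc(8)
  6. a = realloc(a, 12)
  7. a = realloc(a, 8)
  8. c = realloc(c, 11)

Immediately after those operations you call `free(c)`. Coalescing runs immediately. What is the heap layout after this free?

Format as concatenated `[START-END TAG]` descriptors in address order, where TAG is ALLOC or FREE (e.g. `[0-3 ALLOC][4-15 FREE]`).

Answer: [0-7 ALLOC][8-14 ALLOC][15-23 FREE]

Derivation:
Op 1: a = malloc(2) -> a = 0; heap: [0-1 ALLOC][2-23 FREE]
Op 2: a = realloc(a, 8) -> a = 0; heap: [0-7 ALLOC][8-23 FREE]
Op 3: b = malloc(7) -> b = 8; heap: [0-7 ALLOC][8-14 ALLOC][15-23 FREE]
Op 4: a = realloc(a, 5) -> a = 0; heap: [0-4 ALLOC][5-7 FREE][8-14 ALLOC][15-23 FREE]
Op 5: c = malloc(8) -> c = 15; heap: [0-4 ALLOC][5-7 FREE][8-14 ALLOC][15-22 ALLOC][23-23 FREE]
Op 6: a = realloc(a, 12) -> NULL (a unchanged); heap: [0-4 ALLOC][5-7 FREE][8-14 ALLOC][15-22 ALLOC][23-23 FREE]
Op 7: a = realloc(a, 8) -> a = 0; heap: [0-7 ALLOC][8-14 ALLOC][15-22 ALLOC][23-23 FREE]
Op 8: c = realloc(c, 11) -> NULL (c unchanged); heap: [0-7 ALLOC][8-14 ALLOC][15-22 ALLOC][23-23 FREE]
free(c): c = 15 -> block [15-22 ALLOC]; mark free, coalesce with adjacent free neighbors -> [0-7 ALLOC][8-14 ALLOC][15-23 FREE]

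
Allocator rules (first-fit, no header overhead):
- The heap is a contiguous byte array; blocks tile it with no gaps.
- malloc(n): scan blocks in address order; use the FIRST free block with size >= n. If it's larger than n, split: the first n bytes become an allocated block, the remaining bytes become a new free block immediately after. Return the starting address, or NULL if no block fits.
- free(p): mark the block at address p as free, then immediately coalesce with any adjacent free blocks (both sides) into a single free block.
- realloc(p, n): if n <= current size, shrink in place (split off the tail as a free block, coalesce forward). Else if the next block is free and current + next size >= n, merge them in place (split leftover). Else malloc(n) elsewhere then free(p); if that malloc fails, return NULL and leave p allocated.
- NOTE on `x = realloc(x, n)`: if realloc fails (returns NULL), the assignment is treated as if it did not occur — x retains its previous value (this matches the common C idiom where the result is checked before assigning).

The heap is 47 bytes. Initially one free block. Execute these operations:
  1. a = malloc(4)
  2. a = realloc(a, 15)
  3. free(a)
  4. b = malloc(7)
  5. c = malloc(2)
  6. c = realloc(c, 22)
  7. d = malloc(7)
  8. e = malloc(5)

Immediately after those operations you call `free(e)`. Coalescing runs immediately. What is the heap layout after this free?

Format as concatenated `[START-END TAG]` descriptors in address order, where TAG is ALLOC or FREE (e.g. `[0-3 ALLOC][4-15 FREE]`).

Op 1: a = malloc(4) -> a = 0; heap: [0-3 ALLOC][4-46 FREE]
Op 2: a = realloc(a, 15) -> a = 0; heap: [0-14 ALLOC][15-46 FREE]
Op 3: free(a) -> (freed a); heap: [0-46 FREE]
Op 4: b = malloc(7) -> b = 0; heap: [0-6 ALLOC][7-46 FREE]
Op 5: c = malloc(2) -> c = 7; heap: [0-6 ALLOC][7-8 ALLOC][9-46 FREE]
Op 6: c = realloc(c, 22) -> c = 7; heap: [0-6 ALLOC][7-28 ALLOC][29-46 FREE]
Op 7: d = malloc(7) -> d = 29; heap: [0-6 ALLOC][7-28 ALLOC][29-35 ALLOC][36-46 FREE]
Op 8: e = malloc(5) -> e = 36; heap: [0-6 ALLOC][7-28 ALLOC][29-35 ALLOC][36-40 ALLOC][41-46 FREE]
free(e): e = 36 -> block [36-40 ALLOC]; mark free, coalesce with adjacent free neighbors -> [0-6 ALLOC][7-28 ALLOC][29-35 ALLOC][36-46 FREE]

Answer: [0-6 ALLOC][7-28 ALLOC][29-35 ALLOC][36-46 FREE]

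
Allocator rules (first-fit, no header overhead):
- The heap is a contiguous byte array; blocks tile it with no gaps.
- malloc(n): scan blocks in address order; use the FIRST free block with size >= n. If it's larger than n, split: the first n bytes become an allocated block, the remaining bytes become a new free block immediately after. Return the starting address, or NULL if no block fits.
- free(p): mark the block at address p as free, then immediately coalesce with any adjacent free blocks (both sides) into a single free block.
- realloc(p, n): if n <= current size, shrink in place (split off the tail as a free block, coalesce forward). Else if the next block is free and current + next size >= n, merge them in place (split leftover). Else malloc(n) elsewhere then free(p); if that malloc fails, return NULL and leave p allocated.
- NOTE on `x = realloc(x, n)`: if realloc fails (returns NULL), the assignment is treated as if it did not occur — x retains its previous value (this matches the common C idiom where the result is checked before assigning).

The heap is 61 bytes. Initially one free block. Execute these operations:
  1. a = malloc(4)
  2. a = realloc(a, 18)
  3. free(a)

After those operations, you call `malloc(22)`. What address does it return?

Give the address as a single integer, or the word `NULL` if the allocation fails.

Op 1: a = malloc(4) -> a = 0; heap: [0-3 ALLOC][4-60 FREE]
Op 2: a = realloc(a, 18) -> a = 0; heap: [0-17 ALLOC][18-60 FREE]
Op 3: free(a) -> (freed a); heap: [0-60 FREE]
malloc(22): first-fit scan over [0-60 FREE] -> 0

Answer: 0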